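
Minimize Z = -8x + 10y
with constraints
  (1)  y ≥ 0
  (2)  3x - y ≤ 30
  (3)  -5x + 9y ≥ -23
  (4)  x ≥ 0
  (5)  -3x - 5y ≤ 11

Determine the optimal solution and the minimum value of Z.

x = 247/22, y = 81/22, minimum Z = -53

Extreme points and Z = -8x + 10y:
  (23/5, 0) → Z = -184/5
  (0, 0) → Z = 0
  (247/22, 81/22) → Z = -53
The feasible region is unbounded (it extends along (0, 1), (1, 3)), but Z strictly increases along every unbounded feasible direction, so there is no improving ray and the minimum is attained at a vertex.

The binding constraints are 3x - y = 30 and -5x + 9y = -23.
Solving simultaneously gives x = 247/22, y = 81/22.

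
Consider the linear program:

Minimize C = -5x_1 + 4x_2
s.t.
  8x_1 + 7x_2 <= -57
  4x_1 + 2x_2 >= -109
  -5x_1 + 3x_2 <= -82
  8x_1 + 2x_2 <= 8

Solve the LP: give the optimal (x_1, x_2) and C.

Corner points and C = -5x_1 + 4x_2:
  (-163/22, -873/22) → C = -2677/22
  (117/4, -113) → C = -2393/4
  (94/17, -308/17) → C = -1702/17

The optimum lies where 4x_1 + 2x_2 = -109 and 8x_1 + 2x_2 = 8.
Solving simultaneously gives x_1 = 117/4, x_2 = -113.

x_1 = 117/4, x_2 = -113, minimum C = -2393/4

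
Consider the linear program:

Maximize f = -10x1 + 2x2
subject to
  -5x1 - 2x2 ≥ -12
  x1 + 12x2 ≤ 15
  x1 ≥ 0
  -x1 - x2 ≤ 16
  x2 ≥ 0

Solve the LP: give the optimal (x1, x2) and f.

x1 = 0, x2 = 5/4, maximum f = 5/2

Corner points and f = -10x1 + 2x2:
  (57/29, 63/58) → f = -507/29
  (12/5, 0) → f = -24
  (0, 5/4) → f = 5/2
  (0, 0) → f = 0

The binding constraints are x1 + 12x2 = 15 and x1 = 0.
Solving simultaneously gives x1 = 0, x2 = 5/4.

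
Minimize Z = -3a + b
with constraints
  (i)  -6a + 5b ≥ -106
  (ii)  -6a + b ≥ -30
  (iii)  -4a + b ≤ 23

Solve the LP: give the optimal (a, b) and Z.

a = 11/6, b = -19, minimum Z = -49/2

Corner points and Z = -3a + b:
  (11/6, -19) → Z = -49/2
  (-221/14, -281/7) → Z = 101/14
  (53/2, 129) → Z = 99/2

The binding constraints are -6a + 5b = -106 and -6a + b = -30.
Solving simultaneously gives a = 11/6, b = -19.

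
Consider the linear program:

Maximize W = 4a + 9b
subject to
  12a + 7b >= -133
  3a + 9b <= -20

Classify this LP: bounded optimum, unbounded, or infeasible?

unbounded

From the feasible point (-1057/87, 53/29), moving in the direction (9, -3) keeps every constraint satisfied while W increases without bound.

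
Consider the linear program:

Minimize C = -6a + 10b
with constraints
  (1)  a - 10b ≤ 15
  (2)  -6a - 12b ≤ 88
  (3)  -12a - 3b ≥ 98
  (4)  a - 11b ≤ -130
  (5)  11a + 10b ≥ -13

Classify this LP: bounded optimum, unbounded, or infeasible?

bounded optimum

Corner points and C = -6a + 10b:
  (-1468/135, 1462/135) → C = 23428/135
  (-1443/131, 1417/131) → C = 22828/131
The feasible region has finitely many vertices and no improving ray; the minimum is 23428/135 at (-1468/135, 1462/135).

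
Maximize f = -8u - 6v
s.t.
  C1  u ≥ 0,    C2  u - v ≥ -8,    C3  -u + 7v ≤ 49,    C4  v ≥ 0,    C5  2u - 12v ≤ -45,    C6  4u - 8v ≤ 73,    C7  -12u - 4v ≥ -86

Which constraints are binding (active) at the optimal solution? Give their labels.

C1 and C5

Corner points and f = -8u - 6v:
  (0, 7) → f = -42
  (0, 15/4) → f = -45/2
  (203/44, 337/44) → f = -1823/22
  (213/38, 89/19) → f = -1386/19

The maximum is at (0, 15/4). Substituting into each constraint, equality holds for C1 and C5; the remaining constraints have slack.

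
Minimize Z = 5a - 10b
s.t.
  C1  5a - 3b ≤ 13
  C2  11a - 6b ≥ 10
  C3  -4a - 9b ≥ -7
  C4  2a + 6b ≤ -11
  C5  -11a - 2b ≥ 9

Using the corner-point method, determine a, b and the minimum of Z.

Feasible corners and Z = 5a - 10b:
  (-16, -31) → Z = 230
  (-1/43, -188/43) → Z = 1875/43
  (-17/44, -19/8) → Z = 240/11

At the optimal vertex, 11a - 6b = 10 and -11a - 2b = 9.
Solving simultaneously gives a = -17/44, b = -19/8.

a = -17/44, b = -19/8, minimum Z = 240/11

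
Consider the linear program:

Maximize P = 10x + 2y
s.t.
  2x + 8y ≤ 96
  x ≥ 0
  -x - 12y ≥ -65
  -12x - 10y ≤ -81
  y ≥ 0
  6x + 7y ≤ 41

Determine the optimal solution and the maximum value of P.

The optimum lies where y = 0 and 6x + 7y = 41.
Solving simultaneously gives x = 41/6, y = 0.

x = 41/6, y = 0, maximum P = 205/3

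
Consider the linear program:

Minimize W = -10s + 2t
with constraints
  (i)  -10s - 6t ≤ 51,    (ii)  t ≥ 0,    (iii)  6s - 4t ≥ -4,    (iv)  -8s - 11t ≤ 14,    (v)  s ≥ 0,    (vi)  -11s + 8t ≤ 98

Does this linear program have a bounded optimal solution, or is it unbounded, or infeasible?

From the feasible point (0, 0), moving in the direction (1, 0) keeps every constraint satisfied while W decreases without bound.

unbounded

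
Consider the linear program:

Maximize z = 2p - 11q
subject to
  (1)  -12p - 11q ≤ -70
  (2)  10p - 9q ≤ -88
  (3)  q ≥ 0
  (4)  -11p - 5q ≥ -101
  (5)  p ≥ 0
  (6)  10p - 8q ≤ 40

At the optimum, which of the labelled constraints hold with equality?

(2) and (5)

Feasible corners and z = 2p - 11q:
  (469/149, 1978/149) → z = -20820/149
  (0, 88/9) → z = -968/9
  (0, 101/5) → z = -1111/5

The maximum is at (0, 88/9). Substituting into each constraint, equality holds for (2) and (5); the remaining constraints have slack.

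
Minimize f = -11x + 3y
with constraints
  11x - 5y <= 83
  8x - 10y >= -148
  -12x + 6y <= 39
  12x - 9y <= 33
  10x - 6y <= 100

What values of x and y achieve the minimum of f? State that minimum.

Extreme points and f = -11x + 3y:
  (157/7, 1146/35) → f = -5197/35
  (194/13, 211/13) → f = -1501/13
  (83/12, 61/3) → f = -181/12
  (-61/4, -24) → f = 383/4

At the optimal vertex, 11x - 5y = 83 and 8x - 10y = -148.
Solving simultaneously gives x = 157/7, y = 1146/35.

x = 157/7, y = 1146/35, minimum f = -5197/35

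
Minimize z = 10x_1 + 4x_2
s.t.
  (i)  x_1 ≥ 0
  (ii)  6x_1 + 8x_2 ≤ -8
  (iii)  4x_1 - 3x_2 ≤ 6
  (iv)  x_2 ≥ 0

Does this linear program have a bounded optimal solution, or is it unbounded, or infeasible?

The boundaries x_1 = 0 and 6x_1 + 8x_2 = -8 meet at (0, -1), but that point violates x_2 ≥ 0. Every candidate vertex is excluded by some other constraint, so the feasible region is empty.

infeasible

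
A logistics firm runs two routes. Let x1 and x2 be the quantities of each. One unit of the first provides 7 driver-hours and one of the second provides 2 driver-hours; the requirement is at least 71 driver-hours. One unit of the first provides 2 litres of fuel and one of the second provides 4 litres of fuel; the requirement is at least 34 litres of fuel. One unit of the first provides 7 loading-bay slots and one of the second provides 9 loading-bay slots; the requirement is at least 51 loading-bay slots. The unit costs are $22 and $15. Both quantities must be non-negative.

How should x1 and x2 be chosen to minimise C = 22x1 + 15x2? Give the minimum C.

x1 = 9, x2 = 4, minimum C = 258

Corner points and C = 22x1 + 15x2:
  (0, 71/2) → C = 1065/2
  (17, 0) → C = 374
  (9, 4) → C = 258
The feasible region is unbounded (it extends along (0, 1), (1, 0)), but C strictly increases along every unbounded feasible direction, so there is no improving ray and the minimum is attained at a vertex.

At the optimal vertex, 7x1 + 2x2 = 71 and 2x1 + 4x2 = 34.
Solving simultaneously gives x1 = 9, x2 = 4.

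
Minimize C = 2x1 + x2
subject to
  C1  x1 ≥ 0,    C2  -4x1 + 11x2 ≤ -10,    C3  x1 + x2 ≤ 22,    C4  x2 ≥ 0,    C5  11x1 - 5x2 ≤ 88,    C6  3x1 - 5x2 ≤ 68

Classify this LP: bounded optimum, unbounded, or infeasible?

Feasible corners and C = 2x1 + x2:
  (5/2, 0) → C = 5
  (918/101, 242/101) → C = 2078/101
  (8, 0) → C = 16
The feasible region has finitely many vertices and no improving ray; the minimum is 5 at (5/2, 0).

bounded optimum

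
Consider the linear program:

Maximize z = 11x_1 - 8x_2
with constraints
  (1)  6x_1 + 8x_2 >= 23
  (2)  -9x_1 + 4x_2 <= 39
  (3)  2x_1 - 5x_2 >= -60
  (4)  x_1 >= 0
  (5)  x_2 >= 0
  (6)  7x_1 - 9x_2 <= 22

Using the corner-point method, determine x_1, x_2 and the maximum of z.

Feasible corners and z = 11x_1 - 8x_2:
  (0, 23/8) → z = -23
  (383/110, 29/110) → z = 3981/110
  (45/37, 462/37) → z = -3201/37
  (0, 39/4) → z = -78
  (650/17, 464/17) → z = 3438/17

x_1 = 650/17, x_2 = 464/17, maximum z = 3438/17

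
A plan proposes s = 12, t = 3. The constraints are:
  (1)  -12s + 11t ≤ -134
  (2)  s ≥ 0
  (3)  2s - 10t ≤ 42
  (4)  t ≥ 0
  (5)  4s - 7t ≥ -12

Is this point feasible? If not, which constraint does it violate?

not feasible — violates (1)

Constraint (1): -12s + 11t = -111, which is not ≤ -134. All other constraints are satisfied.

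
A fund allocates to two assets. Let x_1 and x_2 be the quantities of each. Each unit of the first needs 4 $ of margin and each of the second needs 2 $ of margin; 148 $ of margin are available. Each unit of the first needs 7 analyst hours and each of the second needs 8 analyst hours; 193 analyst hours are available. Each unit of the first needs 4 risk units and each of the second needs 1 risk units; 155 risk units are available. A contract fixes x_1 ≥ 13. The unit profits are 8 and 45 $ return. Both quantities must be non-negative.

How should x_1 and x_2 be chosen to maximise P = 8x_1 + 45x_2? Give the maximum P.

x_1 = 13, x_2 = 51/4, maximum P = 2711/4

At the optimal vertex, 7x_1 + 8x_2 = 193 and x_1 = 13.
Solving simultaneously gives x_1 = 13, x_2 = 51/4.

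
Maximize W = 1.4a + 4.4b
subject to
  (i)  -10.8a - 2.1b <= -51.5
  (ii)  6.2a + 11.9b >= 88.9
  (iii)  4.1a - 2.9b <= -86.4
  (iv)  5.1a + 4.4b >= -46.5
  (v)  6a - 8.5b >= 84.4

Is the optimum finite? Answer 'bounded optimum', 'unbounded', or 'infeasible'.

infeasible

The boundaries -10.8a - 2.1b = -51.5 and 4.1a - 2.9b = -86.4 meet at (-3209/3993, 114427/3993), but that point violates 6a - 8.5b ≥ 84.4. Every candidate vertex is excluded by some other constraint, so the feasible region is empty.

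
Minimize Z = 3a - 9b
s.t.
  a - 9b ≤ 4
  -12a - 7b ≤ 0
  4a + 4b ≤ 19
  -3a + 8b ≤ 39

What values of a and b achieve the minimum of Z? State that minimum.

a = -1/11, b = 213/44, minimum Z = -1929/44

Feasible corners and Z = 3a - 9b:
  (28/115, -48/115) → Z = 516/115
  (187/40, 3/40) → Z = 267/20
  (-7/3, 4) → Z = -43
  (-1/11, 213/44) → Z = -1929/44

At the optimal vertex, 4a + 4b = 19 and -3a + 8b = 39.
Solving simultaneously gives a = -1/11, b = 213/44.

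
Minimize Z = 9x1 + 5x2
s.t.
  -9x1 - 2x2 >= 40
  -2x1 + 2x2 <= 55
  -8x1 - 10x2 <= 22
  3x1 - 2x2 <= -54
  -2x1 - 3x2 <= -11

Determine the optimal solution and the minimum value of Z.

Corner points and Z = 9x1 + 5x2:
  (-95/11, 415/22) → Z = 365/22
  (-47/6, 61/4) → Z = 23/4
  (-143/10, 66/5) → Z = -627/10
  (-140/13, 141/13) → Z = -555/13

x1 = -143/10, x2 = 66/5, minimum Z = -627/10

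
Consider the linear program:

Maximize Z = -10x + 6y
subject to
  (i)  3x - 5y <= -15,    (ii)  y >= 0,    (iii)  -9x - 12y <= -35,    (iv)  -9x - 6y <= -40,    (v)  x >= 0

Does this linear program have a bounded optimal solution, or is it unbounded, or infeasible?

unbounded

From the feasible point (110/63, 85/21), moving in the direction (0, 1) keeps every constraint satisfied while Z increases without bound.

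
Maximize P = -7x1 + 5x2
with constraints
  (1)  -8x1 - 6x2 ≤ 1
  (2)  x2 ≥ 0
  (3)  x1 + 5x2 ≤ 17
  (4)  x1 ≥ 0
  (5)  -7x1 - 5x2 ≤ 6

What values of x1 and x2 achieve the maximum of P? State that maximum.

Extreme points and P = -7x1 + 5x2:
  (17, 0) → P = -119
  (0, 0) → P = 0
  (0, 17/5) → P = 17

x1 = 0, x2 = 17/5, maximum P = 17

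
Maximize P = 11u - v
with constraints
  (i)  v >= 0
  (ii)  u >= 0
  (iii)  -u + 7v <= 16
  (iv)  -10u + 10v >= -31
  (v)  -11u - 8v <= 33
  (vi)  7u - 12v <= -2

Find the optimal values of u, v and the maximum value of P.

u = 178/37, v = 110/37, maximum P = 1848/37

Extreme points and P = 11u - v:
  (0, 16/7) → P = -16/7
  (0, 1/6) → P = -1/6
  (178/37, 110/37) → P = 1848/37

The binding constraints are -u + 7v = 16 and 7u - 12v = -2.
Solving simultaneously gives u = 178/37, v = 110/37.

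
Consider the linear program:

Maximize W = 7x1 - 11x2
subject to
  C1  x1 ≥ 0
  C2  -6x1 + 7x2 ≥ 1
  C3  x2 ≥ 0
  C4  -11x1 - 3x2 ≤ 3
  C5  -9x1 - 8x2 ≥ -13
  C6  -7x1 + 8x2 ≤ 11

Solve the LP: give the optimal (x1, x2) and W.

x1 = 0, x2 = 1/7, maximum W = -11/7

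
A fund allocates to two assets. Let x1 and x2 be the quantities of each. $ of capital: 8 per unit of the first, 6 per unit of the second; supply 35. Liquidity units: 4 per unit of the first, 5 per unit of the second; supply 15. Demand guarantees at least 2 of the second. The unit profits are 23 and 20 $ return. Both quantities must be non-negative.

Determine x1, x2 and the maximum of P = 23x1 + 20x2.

x1 = 5/4, x2 = 2, maximum P = 275/4

Vertices and P = 23x1 + 20x2:
  (0, 3) → P = 60
  (0, 2) → P = 40
  (5/4, 2) → P = 275/4

The binding constraints are 4x1 + 5x2 = 15 and x2 = 2.
Solving simultaneously gives x1 = 5/4, x2 = 2.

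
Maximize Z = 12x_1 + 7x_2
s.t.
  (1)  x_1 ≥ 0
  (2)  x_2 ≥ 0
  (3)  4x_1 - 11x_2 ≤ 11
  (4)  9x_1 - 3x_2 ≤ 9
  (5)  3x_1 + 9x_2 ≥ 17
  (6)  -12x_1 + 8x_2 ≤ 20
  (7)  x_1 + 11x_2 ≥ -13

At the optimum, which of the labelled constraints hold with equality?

Corner points and Z = 12x_1 + 7x_2:
  (0, 17/9) → Z = 119/9
  (0, 5/2) → Z = 35/2
  (22/15, 7/5) → Z = 137/5
  (11/3, 8) → Z = 100

The maximum is at (11/3, 8). Substituting into each constraint, equality holds for (4) and (6); the remaining constraints have slack.

(4) and (6)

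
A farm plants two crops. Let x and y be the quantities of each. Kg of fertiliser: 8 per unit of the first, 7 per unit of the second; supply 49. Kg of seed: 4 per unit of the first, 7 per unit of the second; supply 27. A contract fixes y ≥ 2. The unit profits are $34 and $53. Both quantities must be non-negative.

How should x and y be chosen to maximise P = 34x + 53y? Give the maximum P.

x = 13/4, y = 2, maximum P = 433/2

Corner points and P = 34x + 53y:
  (0, 27/7) → P = 1431/7
  (0, 2) → P = 106
  (13/4, 2) → P = 433/2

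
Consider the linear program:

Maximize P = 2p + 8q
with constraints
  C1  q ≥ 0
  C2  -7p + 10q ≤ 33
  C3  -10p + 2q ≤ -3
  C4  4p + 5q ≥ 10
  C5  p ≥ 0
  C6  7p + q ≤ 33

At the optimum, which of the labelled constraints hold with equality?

Vertices and P = 2p + 8q:
  (5/2, 0) → P = 5
  (33/7, 0) → P = 66/7
  (48/43, 351/86) → P = 1500/43
  (27/7, 6) → P = 390/7
  (35/58, 44/29) → P = 387/29

The maximum is at (27/7, 6). Substituting into each constraint, equality holds for C2 and C6; the remaining constraints have slack.

C2 and C6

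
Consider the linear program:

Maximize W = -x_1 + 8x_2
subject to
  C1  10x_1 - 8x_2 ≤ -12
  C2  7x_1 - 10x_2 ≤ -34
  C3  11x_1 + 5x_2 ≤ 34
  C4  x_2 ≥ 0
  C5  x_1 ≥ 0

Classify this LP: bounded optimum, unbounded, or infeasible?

Corner points and W = -x_1 + 8x_2:
  (34/29, 612/145) → W = 4726/145
  (0, 17/5) → W = 136/5
  (0, 34/5) → W = 272/5
The feasible region has finitely many vertices and no improving ray; the maximum is 272/5 at (0, 34/5).

bounded optimum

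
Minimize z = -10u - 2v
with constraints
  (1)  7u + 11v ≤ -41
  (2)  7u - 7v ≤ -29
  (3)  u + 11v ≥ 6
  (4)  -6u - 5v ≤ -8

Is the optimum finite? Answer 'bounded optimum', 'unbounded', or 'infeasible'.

infeasible

The boundaries 7u + 11v = -41 and u + 11v = 6 meet at (-47/6, 83/66), but that point violates -6u - 5v ≤ -8. Every candidate vertex is excluded by some other constraint, so the feasible region is empty.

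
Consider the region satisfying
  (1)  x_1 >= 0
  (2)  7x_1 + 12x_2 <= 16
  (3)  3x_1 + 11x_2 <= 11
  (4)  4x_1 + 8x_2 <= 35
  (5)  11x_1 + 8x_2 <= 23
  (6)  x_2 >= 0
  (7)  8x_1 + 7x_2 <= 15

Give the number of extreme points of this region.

5

Of the 21 pairwise boundary intersections, those satisfying every inequality are:
  (0, 1)
  (0, 0)
  (44/41, 29/41)
  (68/47, 23/47)
  (15/8, 0)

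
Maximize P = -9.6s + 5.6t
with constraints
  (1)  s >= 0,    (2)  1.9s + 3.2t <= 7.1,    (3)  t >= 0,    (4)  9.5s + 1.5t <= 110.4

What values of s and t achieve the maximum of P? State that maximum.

s = 0, t = 71/32, maximum P = 497/40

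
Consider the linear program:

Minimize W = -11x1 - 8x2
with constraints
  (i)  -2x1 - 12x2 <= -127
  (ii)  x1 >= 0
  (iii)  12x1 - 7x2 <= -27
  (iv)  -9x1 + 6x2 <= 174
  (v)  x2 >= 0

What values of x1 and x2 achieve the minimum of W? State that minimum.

x1 = 352/3, x2 = 205, minimum W = -8792/3

Corner points and W = -11x1 - 8x2:
  (0, 127/12) → W = -254/3
  (565/158, 789/79) → W = -18839/158
  (0, 29) → W = -232
  (352/3, 205) → W = -8792/3

The optimum lies where 12x1 - 7x2 = -27 and -9x1 + 6x2 = 174.
Solving simultaneously gives x1 = 352/3, x2 = 205.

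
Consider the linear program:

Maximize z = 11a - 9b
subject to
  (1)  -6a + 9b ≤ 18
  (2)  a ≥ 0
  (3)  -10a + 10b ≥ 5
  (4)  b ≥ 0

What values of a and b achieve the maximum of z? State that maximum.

a = 9/2, b = 5, maximum z = 9/2

Corner points and z = 11a - 9b:
  (0, 2) → z = -18
  (9/2, 5) → z = 9/2
  (0, 1/2) → z = -9/2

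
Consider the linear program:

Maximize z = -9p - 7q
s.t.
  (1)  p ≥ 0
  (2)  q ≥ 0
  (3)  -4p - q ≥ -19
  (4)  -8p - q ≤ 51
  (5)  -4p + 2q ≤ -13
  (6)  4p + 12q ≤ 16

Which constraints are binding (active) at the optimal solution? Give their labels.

(2) and (5)

Feasible corners and z = -9p - 7q:
  (13/4, 0) → z = -117/4
  (4, 0) → z = -36
  (47/14, 3/14) → z = -222/7

The maximum is at (13/4, 0). Substituting into each constraint, equality holds for (2) and (5); the remaining constraints have slack.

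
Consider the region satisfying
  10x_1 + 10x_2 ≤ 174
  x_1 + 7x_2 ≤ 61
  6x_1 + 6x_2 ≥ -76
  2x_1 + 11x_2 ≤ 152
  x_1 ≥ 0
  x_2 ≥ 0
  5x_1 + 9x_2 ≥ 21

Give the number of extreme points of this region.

Pairwise boundary intersections that survive every other constraint:
  (152/15, 109/15)
  (87/5, 0)
  (0, 61/7)
  (0, 7/3)
  (21/5, 0)

5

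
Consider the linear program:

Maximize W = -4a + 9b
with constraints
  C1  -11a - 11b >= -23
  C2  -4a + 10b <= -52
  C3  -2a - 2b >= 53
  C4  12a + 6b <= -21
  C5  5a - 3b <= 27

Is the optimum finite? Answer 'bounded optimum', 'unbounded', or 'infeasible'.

From the feasible point (-213/14, -79/7), moving in the direction (-10, -4) keeps every constraint satisfied while W increases without bound.

unbounded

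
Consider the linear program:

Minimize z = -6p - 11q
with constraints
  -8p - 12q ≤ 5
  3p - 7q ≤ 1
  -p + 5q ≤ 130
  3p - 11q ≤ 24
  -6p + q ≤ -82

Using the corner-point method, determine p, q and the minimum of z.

Extreme points and z = -6p - 11q:
  (915/8, 391/8) → z = -9791/8
  (191/13, 80/13) → z = -2026/13
  (540/29, 862/29) → z = -12722/29

p = 915/8, q = 391/8, minimum z = -9791/8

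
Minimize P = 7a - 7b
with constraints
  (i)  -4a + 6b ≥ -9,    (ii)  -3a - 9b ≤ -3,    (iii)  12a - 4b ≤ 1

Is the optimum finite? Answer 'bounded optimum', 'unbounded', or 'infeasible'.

unbounded

From the feasible point (7/40, 11/40), moving in the direction (4, 12) keeps every constraint satisfied while P decreases without bound.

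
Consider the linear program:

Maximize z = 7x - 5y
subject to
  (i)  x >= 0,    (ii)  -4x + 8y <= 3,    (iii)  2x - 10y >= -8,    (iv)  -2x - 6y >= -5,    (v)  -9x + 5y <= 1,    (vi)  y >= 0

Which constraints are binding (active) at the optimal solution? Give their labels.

Feasible corners and z = 7x - 5y:
  (0, 1/5) → z = -1
  (0, 0) → z = 0
  (11/20, 13/20) → z = 3/5
  (7/52, 23/52) → z = -33/26
  (5/2, 0) → z = 35/2

The maximum is at (5/2, 0). Substituting into each constraint, equality holds for (iv) and (vi); the remaining constraints have slack.

(iv) and (vi)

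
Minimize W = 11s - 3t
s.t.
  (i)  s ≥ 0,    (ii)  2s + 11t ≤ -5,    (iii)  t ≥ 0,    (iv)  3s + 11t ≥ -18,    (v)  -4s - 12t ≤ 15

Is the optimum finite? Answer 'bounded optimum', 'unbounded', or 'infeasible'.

infeasible

The boundaries s = 0 and 2s + 11t = -5 meet at (0, -5/11), but that point violates t ≥ 0. Every candidate vertex is excluded by some other constraint, so the feasible region is empty.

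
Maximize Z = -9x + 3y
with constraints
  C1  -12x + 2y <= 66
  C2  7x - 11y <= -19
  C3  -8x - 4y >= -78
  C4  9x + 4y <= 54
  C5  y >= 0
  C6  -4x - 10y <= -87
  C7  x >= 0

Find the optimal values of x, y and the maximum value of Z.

Corner points and Z = -9x + 3y:
  (96/37, 567/74) → Z = -27/74
  (0, 27/2) → Z = 81/2
  (0, 87/10) → Z = 261/10

At the optimal vertex, 9x + 4y = 54 and x = 0.
Solving simultaneously gives x = 0, y = 27/2.

x = 0, y = 27/2, maximum Z = 81/2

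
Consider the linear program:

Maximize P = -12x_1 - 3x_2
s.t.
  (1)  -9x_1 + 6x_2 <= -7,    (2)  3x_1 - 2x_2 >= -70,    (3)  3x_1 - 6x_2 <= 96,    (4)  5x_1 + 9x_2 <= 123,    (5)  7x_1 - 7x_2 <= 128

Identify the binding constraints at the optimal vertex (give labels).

Extreme points and P = -12x_1 - 3x_2:
  (-89/6, -281/12) → P = 993/4
  (267/37, 1072/111) → P = -4276/37
  (32/7, -96/7) → P = -96/7
  (2013/98, 221/98) → P = -24819/98

The maximum is at (-89/6, -281/12). Substituting into each constraint, equality holds for (1) and (3); the remaining constraints have slack.

(1) and (3)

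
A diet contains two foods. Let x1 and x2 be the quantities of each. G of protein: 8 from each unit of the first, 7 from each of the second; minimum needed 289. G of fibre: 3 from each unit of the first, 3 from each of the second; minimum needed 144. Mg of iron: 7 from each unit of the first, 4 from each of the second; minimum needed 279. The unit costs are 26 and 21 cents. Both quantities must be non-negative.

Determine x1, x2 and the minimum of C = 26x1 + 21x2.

x1 = 29, x2 = 19, minimum C = 1153

The feasible region is unbounded (it extends along (0, 1), (1, 0)), but C strictly increases along every unbounded feasible direction, so there is no improving ray and the minimum is attained at a vertex.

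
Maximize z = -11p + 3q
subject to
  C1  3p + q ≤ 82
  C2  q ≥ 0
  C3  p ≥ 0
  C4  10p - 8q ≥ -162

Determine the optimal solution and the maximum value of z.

Corner points and z = -11p + 3q:
  (82/3, 0) → z = -902/3
  (247/17, 653/17) → z = -758/17
  (0, 0) → z = 0
  (0, 81/4) → z = 243/4

At the optimal vertex, p = 0 and 10p - 8q = -162.
Solving simultaneously gives p = 0, q = 81/4.

p = 0, q = 81/4, maximum z = 243/4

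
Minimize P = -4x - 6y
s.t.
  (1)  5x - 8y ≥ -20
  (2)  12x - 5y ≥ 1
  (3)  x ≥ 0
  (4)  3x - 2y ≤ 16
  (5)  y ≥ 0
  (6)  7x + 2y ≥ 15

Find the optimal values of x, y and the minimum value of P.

x = 12, y = 10, minimum P = -108

Extreme points and P = -4x - 6y:
  (108/71, 245/71) → P = -1902/71
  (12, 10) → P = -108
  (77/59, 173/59) → P = -1346/59
  (16/3, 0) → P = -64/3
  (15/7, 0) → P = -60/7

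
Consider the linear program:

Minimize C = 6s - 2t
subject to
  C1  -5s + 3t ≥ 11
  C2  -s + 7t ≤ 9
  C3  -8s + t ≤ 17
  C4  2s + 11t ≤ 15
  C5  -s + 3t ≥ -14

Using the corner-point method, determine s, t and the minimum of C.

s = -2, t = 1, minimum C = -14

Corner points and C = 6s - 2t:
  (-25/16, 17/16) → C = -23/2
  (-40/19, 3/19) → C = -246/19
  (-2, 1) → C = -14

The binding constraints are -s + 7t = 9 and -8s + t = 17.
Solving simultaneously gives s = -2, t = 1.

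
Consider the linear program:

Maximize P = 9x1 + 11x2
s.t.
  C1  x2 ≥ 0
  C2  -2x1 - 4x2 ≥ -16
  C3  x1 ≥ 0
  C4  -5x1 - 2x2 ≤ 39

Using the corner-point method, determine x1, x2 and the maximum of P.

x1 = 8, x2 = 0, maximum P = 72

Corner points and P = 9x1 + 11x2:
  (8, 0) → P = 72
  (0, 0) → P = 0
  (0, 4) → P = 44

At the optimal vertex, x2 = 0 and -2x1 - 4x2 = -16.
Solving simultaneously gives x1 = 8, x2 = 0.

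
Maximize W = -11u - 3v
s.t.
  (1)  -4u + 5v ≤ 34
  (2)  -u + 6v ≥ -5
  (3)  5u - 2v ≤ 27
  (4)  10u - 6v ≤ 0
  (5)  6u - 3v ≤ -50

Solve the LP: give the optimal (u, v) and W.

u = -229/19, v = -54/19, maximum W = 2681/19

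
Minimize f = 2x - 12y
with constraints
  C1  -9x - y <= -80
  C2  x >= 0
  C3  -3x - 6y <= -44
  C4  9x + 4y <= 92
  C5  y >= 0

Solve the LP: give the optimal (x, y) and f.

At the optimal vertex, -9x - y = -80 and 9x + 4y = 92.
Solving simultaneously gives x = 76/9, y = 4.

x = 76/9, y = 4, minimum f = -280/9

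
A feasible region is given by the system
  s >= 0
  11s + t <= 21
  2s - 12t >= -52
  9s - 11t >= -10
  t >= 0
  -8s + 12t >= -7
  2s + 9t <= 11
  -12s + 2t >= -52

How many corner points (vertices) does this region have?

6

Of the 28 pairwise boundary intersections, those satisfying every inequality are:
  (0, 10/11)
  (0, 0)
  (37/20, 13/20)
  (178/97, 79/97)
  (31/103, 119/103)
  (7/8, 0)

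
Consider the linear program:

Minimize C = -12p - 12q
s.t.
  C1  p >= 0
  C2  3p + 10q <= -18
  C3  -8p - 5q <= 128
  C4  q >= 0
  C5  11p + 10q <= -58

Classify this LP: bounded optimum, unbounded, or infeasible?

infeasible

The boundaries p = 0 and -8p - 5q = 128 meet at (0, -128/5), but that point violates q ≥ 0. Every candidate vertex is excluded by some other constraint, so the feasible region is empty.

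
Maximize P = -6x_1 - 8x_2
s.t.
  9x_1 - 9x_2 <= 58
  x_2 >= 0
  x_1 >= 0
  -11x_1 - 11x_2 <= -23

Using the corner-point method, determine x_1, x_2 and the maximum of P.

Extreme points and P = -6x_1 - 8x_2:
  (58/9, 0) → P = -116/3
  (23/11, 0) → P = -138/11
  (0, 23/11) → P = -184/11
The feasible region is unbounded (it extends along (0, 1), (1, 1)), but P strictly decreases along every unbounded feasible direction, so there is no improving ray and the maximum is attained at a vertex.

The binding constraints are x_2 = 0 and -11x_1 - 11x_2 = -23.
Solving simultaneously gives x_1 = 23/11, x_2 = 0.

x_1 = 23/11, x_2 = 0, maximum P = -138/11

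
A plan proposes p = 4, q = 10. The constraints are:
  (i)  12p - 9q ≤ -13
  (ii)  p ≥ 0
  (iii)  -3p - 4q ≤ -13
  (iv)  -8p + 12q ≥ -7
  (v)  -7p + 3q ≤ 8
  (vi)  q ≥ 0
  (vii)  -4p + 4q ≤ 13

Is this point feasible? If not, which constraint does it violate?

Constraint (vii): -4p + 4q = 24, which is not ≤ 13. All other constraints are satisfied.

not feasible — violates (vii)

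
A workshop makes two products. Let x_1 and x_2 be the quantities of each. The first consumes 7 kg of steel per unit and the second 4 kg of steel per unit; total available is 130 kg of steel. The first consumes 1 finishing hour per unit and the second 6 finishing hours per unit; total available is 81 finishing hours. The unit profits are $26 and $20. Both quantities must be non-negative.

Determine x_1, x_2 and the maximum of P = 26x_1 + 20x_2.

Corner points and P = 26x_1 + 20x_2:
  (0, 0) → P = 0
  (0, 27/2) → P = 270
  (130/7, 0) → P = 3380/7
  (12, 23/2) → P = 542

The binding constraints are 7x_1 + 4x_2 = 130 and x_1 + 6x_2 = 81.
Solving simultaneously gives x_1 = 12, x_2 = 23/2.

x_1 = 12, x_2 = 23/2, maximum P = 542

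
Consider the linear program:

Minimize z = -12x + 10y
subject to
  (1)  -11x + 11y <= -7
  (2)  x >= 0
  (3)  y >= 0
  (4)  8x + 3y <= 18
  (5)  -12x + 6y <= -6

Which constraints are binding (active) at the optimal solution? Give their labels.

(3) and (4)

Vertices and z = -12x + 10y:
  (7/11, 0) → z = -84/11
  (219/121, 142/121) → z = -1208/121
  (9/4, 0) → z = -27

The minimum is at (9/4, 0). Substituting into each constraint, equality holds for (3) and (4); the remaining constraints have slack.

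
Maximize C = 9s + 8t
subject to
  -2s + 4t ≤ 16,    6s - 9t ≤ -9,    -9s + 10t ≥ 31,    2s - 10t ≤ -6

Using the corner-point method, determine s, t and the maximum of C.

Corner points and C = 9s + 8t:
  (9/4, 41/8) → C = 245/4
  (-34/3, -5/3) → C = -346/3
  (-25/7, -4/35) → C = -1157/35

s = 9/4, t = 41/8, maximum C = 245/4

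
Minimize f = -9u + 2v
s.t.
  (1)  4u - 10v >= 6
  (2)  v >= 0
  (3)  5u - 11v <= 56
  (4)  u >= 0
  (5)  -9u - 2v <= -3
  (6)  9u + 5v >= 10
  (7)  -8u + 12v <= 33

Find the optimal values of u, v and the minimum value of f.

u = 247/3, v = 97/3, minimum f = -2029/3

Extreme points and f = -9u + 2v:
  (3/2, 0) → f = -27/2
  (247/3, 97/3) → f = -2029/3
  (56/5, 0) → f = -504/5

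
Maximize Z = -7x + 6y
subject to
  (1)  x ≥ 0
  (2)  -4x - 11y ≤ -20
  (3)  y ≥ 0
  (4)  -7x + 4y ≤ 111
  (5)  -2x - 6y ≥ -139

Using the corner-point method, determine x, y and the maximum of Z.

x = 0, y = 139/6, maximum Z = 139

Vertices and Z = -7x + 6y:
  (0, 20/11) → Z = 120/11
  (0, 139/6) → Z = 139
  (5, 0) → Z = -35
  (139/2, 0) → Z = -973/2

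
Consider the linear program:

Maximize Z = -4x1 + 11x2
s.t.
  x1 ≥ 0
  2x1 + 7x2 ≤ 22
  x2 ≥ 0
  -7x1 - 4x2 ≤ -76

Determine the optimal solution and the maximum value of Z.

x1 = 444/41, x2 = 2/41, maximum Z = -1754/41

Vertices and Z = -4x1 + 11x2:
  (11, 0) → Z = -44
  (444/41, 2/41) → Z = -1754/41
  (76/7, 0) → Z = -304/7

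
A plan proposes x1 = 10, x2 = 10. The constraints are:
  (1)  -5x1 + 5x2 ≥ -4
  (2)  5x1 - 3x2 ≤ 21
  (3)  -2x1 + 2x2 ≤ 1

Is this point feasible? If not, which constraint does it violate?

feasible

(1): 0 ≥ -4 ✓
(2): 20 ≤ 21 ✓
(3): 0 ≤ 1 ✓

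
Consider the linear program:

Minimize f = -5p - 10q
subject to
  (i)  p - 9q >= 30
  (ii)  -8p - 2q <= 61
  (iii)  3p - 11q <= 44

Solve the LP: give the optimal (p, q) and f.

p = 33/8, q = -23/8, minimum f = 65/8

Feasible corners and f = -5p - 10q:
  (-489/74, -301/74) → f = 5455/74
  (33/8, -23/8) → f = 65/8
  (-583/94, -535/94) → f = 8265/94

The binding constraints are p - 9q = 30 and 3p - 11q = 44.
Solving simultaneously gives p = 33/8, q = -23/8.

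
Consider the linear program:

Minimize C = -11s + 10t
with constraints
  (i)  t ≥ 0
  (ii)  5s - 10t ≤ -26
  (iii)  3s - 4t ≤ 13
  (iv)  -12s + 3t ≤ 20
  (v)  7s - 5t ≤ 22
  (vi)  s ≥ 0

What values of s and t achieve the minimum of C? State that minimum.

s = 70/9, t = 292/45, minimum C = -62/3

Extreme points and C = -11s + 10t:
  (70/9, 292/45) → C = -62/3
  (0, 13/5) → C = 26
  (0, 20/3) → C = 200/3
The feasible region is unbounded (it extends along (5, 7), (1, 4)), but C strictly increases along every unbounded feasible direction, so there is no improving ray and the minimum is attained at a vertex.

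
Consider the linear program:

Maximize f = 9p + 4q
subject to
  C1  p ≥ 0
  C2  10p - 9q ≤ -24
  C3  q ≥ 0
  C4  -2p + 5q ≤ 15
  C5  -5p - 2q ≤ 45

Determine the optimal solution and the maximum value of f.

p = 15/32, q = 51/16, maximum f = 543/32

Feasible corners and f = 9p + 4q:
  (0, 8/3) → f = 32/3
  (0, 3) → f = 12
  (15/32, 51/16) → f = 543/32

At the optimal vertex, 10p - 9q = -24 and -2p + 5q = 15.
Solving simultaneously gives p = 15/32, q = 51/16.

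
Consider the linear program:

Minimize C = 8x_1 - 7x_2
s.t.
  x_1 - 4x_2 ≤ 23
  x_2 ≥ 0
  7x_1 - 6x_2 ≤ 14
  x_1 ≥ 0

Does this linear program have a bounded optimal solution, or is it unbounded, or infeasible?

unbounded

From the feasible point (2, 0), moving in the direction (0, 1) keeps every constraint satisfied while C decreases without bound.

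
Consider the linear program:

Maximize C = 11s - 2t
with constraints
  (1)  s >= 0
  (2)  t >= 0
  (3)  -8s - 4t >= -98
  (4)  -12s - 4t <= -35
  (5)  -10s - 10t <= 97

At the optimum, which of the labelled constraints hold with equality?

Corner points and C = 11s - 2t:
  (0, 49/2) → C = -49
  (0, 35/4) → C = -35/2
  (49/4, 0) → C = 539/4
  (35/12, 0) → C = 385/12

The maximum is at (49/4, 0). Substituting into each constraint, equality holds for (2) and (3); the remaining constraints have slack.

(2) and (3)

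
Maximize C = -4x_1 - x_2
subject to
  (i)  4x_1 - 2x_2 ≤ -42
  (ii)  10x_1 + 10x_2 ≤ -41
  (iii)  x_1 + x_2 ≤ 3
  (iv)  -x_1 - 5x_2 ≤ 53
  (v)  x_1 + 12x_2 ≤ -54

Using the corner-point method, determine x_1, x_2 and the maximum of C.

Corner points and C = -4x_1 - x_2:
  (-158/11, -85/11) → C = 717/11
  (-306/25, -87/25) → C = 1311/25
  (-366/7, -1/7) → C = 1465/7

The optimum lies where -x_1 - 5x_2 = 53 and x_1 + 12x_2 = -54.
Solving simultaneously gives x_1 = -366/7, x_2 = -1/7.

x_1 = -366/7, x_2 = -1/7, maximum C = 1465/7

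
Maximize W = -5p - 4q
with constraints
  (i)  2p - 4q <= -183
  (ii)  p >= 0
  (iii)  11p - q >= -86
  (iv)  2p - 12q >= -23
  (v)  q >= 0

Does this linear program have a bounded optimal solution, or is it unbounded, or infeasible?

The boundaries 2p - 4q = -183 and p = 0 meet at (0, 183/4), but that point violates 2p - 12q ≥ -23. Every candidate vertex is excluded by some other constraint, so the feasible region is empty.

infeasible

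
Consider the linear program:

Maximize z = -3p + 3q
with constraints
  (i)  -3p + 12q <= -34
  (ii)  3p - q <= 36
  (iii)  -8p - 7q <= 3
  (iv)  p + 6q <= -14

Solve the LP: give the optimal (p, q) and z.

p = 80/41, q = -109/41, maximum z = -567/41

The binding constraints are -8p - 7q = 3 and p + 6q = -14.
Solving simultaneously gives p = 80/41, q = -109/41.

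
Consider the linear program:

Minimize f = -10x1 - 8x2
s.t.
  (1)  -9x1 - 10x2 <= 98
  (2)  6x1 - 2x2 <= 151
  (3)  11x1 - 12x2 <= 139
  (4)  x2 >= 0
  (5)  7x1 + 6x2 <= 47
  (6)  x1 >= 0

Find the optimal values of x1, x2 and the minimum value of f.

Corner points and f = -10x1 - 8x2:
  (47/7, 0) → f = -470/7
  (0, 0) → f = 0
  (0, 47/6) → f = -188/3

At the optimal vertex, x2 = 0 and 7x1 + 6x2 = 47.
Solving simultaneously gives x1 = 47/7, x2 = 0.

x1 = 47/7, x2 = 0, minimum f = -470/7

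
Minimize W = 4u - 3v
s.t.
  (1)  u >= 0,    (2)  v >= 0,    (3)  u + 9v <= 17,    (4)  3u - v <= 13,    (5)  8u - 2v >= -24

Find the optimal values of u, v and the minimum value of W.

u = 0, v = 17/9, minimum W = -17/3

The optimum lies where u = 0 and u + 9v = 17.
Solving simultaneously gives u = 0, v = 17/9.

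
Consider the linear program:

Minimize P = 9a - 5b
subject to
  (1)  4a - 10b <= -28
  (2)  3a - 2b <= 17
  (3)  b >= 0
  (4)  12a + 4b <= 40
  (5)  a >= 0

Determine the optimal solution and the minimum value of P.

a = 0, b = 10, minimum P = -50

Extreme points and P = 9a - 5b:
  (36/17, 62/17) → P = 14/17
  (0, 14/5) → P = -14
  (0, 10) → P = -50

The optimum lies where 12a + 4b = 40 and a = 0.
Solving simultaneously gives a = 0, b = 10.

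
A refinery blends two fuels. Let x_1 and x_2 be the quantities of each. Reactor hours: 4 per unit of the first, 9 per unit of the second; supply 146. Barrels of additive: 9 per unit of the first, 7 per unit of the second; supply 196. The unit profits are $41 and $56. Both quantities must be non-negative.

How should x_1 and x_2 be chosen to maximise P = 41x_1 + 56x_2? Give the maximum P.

Feasible corners and P = 41x_1 + 56x_2:
  (0, 0) → P = 0
  (0, 146/9) → P = 8176/9
  (196/9, 0) → P = 8036/9
  (14, 10) → P = 1134

The binding constraints are 4x_1 + 9x_2 = 146 and 9x_1 + 7x_2 = 196.
Solving simultaneously gives x_1 = 14, x_2 = 10.

x_1 = 14, x_2 = 10, maximum P = 1134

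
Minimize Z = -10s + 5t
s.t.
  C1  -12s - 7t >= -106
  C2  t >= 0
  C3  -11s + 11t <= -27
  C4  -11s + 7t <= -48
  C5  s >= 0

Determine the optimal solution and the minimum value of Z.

s = 53/6, t = 0, minimum Z = -265/3

Extreme points and Z = -10s + 5t:
  (53/6, 0) → Z = -265/3
  (154/23, 590/161) → Z = -7830/161
  (48/11, 0) → Z = -480/11

The binding constraints are -12s - 7t = -106 and t = 0.
Solving simultaneously gives s = 53/6, t = 0.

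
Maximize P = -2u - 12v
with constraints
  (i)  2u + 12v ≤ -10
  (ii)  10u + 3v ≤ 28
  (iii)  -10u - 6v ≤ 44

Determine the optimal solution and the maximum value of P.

u = 10, v = -24, maximum P = 268

Corner points and P = -2u - 12v:
  (61/19, -26/19) → P = 10
  (-13/3, -1/9) → P = 10
  (10, -24) → P = 268

The optimum lies where 10u + 3v = 28 and -10u - 6v = 44.
Solving simultaneously gives u = 10, v = -24.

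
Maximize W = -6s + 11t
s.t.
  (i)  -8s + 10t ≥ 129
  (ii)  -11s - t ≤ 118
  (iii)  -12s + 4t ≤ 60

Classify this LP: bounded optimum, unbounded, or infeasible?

From the feasible point (-21/22, 267/22), moving in the direction (10, 8) keeps every constraint satisfied while W increases without bound.

unbounded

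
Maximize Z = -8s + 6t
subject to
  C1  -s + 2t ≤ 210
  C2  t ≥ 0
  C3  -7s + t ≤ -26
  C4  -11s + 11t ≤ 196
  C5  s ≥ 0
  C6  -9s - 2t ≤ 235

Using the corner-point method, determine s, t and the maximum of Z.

Corner points and Z = -8s + 6t:
  (1918/11, 2114/11) → Z = -2660/11
  (26/7, 0) → Z = -208/7
  (241/33, 829/33) → Z = 3046/33
The feasible region is unbounded (it extends along (2, 1), (1, 0)), but Z strictly decreases along every unbounded feasible direction, so there is no improving ray and the maximum is attained at a vertex.

The optimum lies where -7s + t = -26 and -11s + 11t = 196.
Solving simultaneously gives s = 241/33, t = 829/33.

s = 241/33, t = 829/33, maximum Z = 3046/33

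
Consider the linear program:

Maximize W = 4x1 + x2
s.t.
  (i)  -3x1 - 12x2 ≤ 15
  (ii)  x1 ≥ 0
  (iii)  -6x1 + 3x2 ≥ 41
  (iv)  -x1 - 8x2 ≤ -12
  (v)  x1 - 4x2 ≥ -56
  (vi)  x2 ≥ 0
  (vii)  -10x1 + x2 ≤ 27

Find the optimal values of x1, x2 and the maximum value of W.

x1 = 4/21, x2 = 295/21, maximum W = 311/21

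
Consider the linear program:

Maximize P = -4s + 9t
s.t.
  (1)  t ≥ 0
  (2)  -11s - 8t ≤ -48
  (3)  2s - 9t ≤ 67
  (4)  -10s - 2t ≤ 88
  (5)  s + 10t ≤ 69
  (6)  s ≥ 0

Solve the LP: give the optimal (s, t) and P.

Feasible corners and P = -4s + 9t:
  (48/11, 0) → P = -192/11
  (67/2, 0) → P = -134
  (0, 6) → P = 54
  (1291/29, 71/29) → P = -4525/29
  (0, 69/10) → P = 621/10

At the optimal vertex, s + 10t = 69 and s = 0.
Solving simultaneously gives s = 0, t = 69/10.

s = 0, t = 69/10, maximum P = 621/10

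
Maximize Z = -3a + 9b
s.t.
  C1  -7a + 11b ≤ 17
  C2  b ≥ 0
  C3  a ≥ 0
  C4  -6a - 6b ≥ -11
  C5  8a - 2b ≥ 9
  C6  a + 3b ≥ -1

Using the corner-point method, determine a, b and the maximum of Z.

a = 19/15, b = 17/30, maximum Z = 13/10

The binding constraints are -6a - 6b = -11 and 8a - 2b = 9.
Solving simultaneously gives a = 19/15, b = 17/30.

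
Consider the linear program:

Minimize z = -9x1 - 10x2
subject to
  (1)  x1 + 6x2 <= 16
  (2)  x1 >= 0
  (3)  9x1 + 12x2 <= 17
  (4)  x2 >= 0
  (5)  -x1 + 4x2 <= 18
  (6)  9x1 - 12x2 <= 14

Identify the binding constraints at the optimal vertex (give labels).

(3) and (6)

Vertices and z = -9x1 - 10x2:
  (0, 17/12) → z = -85/6
  (0, 0) → z = 0
  (31/18, 1/8) → z = -67/4
  (14/9, 0) → z = -14

The minimum is at (31/18, 1/8). Substituting into each constraint, equality holds for (3) and (6); the remaining constraints have slack.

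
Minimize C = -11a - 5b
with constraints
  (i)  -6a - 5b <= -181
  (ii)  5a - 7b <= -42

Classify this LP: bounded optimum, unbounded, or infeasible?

From the feasible point (1057/67, 1157/67), moving in the direction (7, 5) keeps every constraint satisfied while C decreases without bound.

unbounded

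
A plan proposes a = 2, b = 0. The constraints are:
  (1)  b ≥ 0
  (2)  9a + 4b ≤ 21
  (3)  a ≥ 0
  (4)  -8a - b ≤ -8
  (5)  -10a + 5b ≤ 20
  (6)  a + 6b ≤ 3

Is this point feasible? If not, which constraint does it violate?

(1): 0 ≥ 0 ✓
(2): 18 ≤ 21 ✓
(3): 2 ≥ 0 ✓
(4): -16 ≤ -8 ✓
(5): -20 ≤ 20 ✓
(6): 2 ≤ 3 ✓

feasible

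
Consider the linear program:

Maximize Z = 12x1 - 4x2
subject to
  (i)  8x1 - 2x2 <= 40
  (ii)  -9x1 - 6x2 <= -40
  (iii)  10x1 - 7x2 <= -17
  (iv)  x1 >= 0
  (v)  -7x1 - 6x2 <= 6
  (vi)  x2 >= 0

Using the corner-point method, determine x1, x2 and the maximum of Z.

x1 = 157/18, x2 = 134/9, maximum Z = 406/9

Feasible corners and Z = 12x1 - 4x2:
  (157/18, 134/9) → Z = 406/9
  (178/123, 553/123) → Z = -76/123
  (0, 20/3) → Z = -80/3
The feasible region is unbounded (it extends along (0, 1), (1, 4)), but Z strictly decreases along every unbounded feasible direction, so there is no improving ray and the maximum is attained at a vertex.

The binding constraints are 8x1 - 2x2 = 40 and 10x1 - 7x2 = -17.
Solving simultaneously gives x1 = 157/18, x2 = 134/9.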